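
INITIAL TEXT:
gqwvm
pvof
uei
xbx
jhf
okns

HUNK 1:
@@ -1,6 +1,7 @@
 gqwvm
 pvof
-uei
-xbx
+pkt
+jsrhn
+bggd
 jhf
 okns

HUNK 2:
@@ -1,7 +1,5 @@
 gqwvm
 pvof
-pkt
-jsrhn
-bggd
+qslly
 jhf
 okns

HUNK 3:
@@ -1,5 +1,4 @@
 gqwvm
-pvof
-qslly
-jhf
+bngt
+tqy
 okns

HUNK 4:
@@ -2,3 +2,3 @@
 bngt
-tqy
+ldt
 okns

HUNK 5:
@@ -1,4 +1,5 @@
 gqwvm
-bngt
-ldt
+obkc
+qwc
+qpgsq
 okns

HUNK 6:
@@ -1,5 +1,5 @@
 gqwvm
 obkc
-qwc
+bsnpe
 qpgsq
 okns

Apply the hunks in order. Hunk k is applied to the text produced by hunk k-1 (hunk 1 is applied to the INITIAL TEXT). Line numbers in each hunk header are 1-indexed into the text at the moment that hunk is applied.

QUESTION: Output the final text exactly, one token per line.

Answer: gqwvm
obkc
bsnpe
qpgsq
okns

Derivation:
Hunk 1: at line 1 remove [uei,xbx] add [pkt,jsrhn,bggd] -> 7 lines: gqwvm pvof pkt jsrhn bggd jhf okns
Hunk 2: at line 1 remove [pkt,jsrhn,bggd] add [qslly] -> 5 lines: gqwvm pvof qslly jhf okns
Hunk 3: at line 1 remove [pvof,qslly,jhf] add [bngt,tqy] -> 4 lines: gqwvm bngt tqy okns
Hunk 4: at line 2 remove [tqy] add [ldt] -> 4 lines: gqwvm bngt ldt okns
Hunk 5: at line 1 remove [bngt,ldt] add [obkc,qwc,qpgsq] -> 5 lines: gqwvm obkc qwc qpgsq okns
Hunk 6: at line 1 remove [qwc] add [bsnpe] -> 5 lines: gqwvm obkc bsnpe qpgsq okns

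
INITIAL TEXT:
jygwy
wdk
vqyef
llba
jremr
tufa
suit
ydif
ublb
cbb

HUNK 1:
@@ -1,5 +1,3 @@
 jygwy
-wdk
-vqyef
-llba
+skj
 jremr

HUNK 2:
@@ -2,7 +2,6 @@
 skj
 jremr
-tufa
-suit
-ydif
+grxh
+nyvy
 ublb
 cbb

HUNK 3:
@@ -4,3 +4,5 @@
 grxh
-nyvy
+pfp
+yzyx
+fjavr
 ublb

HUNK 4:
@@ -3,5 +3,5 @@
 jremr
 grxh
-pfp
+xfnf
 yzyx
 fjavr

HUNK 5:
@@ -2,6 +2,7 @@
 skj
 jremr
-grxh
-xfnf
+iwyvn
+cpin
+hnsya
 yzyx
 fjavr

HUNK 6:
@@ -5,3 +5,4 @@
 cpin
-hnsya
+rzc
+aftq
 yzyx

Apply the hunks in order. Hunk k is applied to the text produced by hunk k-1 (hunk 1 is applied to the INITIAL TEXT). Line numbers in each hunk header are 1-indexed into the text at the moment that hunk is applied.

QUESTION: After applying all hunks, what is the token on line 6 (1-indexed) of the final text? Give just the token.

Hunk 1: at line 1 remove [wdk,vqyef,llba] add [skj] -> 8 lines: jygwy skj jremr tufa suit ydif ublb cbb
Hunk 2: at line 2 remove [tufa,suit,ydif] add [grxh,nyvy] -> 7 lines: jygwy skj jremr grxh nyvy ublb cbb
Hunk 3: at line 4 remove [nyvy] add [pfp,yzyx,fjavr] -> 9 lines: jygwy skj jremr grxh pfp yzyx fjavr ublb cbb
Hunk 4: at line 3 remove [pfp] add [xfnf] -> 9 lines: jygwy skj jremr grxh xfnf yzyx fjavr ublb cbb
Hunk 5: at line 2 remove [grxh,xfnf] add [iwyvn,cpin,hnsya] -> 10 lines: jygwy skj jremr iwyvn cpin hnsya yzyx fjavr ublb cbb
Hunk 6: at line 5 remove [hnsya] add [rzc,aftq] -> 11 lines: jygwy skj jremr iwyvn cpin rzc aftq yzyx fjavr ublb cbb
Final line 6: rzc

Answer: rzc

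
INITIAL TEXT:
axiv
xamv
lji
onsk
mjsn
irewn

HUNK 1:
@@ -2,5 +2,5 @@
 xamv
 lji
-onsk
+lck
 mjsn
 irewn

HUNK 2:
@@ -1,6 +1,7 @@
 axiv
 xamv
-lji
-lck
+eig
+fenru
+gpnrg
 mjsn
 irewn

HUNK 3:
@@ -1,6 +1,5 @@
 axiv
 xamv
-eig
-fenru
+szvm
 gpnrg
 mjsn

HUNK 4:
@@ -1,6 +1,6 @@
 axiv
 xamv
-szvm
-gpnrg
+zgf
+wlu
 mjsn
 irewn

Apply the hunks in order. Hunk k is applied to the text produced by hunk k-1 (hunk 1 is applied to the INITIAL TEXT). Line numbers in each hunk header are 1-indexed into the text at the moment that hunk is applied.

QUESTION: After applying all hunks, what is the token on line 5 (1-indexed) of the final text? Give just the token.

Hunk 1: at line 2 remove [onsk] add [lck] -> 6 lines: axiv xamv lji lck mjsn irewn
Hunk 2: at line 1 remove [lji,lck] add [eig,fenru,gpnrg] -> 7 lines: axiv xamv eig fenru gpnrg mjsn irewn
Hunk 3: at line 1 remove [eig,fenru] add [szvm] -> 6 lines: axiv xamv szvm gpnrg mjsn irewn
Hunk 4: at line 1 remove [szvm,gpnrg] add [zgf,wlu] -> 6 lines: axiv xamv zgf wlu mjsn irewn
Final line 5: mjsn

Answer: mjsn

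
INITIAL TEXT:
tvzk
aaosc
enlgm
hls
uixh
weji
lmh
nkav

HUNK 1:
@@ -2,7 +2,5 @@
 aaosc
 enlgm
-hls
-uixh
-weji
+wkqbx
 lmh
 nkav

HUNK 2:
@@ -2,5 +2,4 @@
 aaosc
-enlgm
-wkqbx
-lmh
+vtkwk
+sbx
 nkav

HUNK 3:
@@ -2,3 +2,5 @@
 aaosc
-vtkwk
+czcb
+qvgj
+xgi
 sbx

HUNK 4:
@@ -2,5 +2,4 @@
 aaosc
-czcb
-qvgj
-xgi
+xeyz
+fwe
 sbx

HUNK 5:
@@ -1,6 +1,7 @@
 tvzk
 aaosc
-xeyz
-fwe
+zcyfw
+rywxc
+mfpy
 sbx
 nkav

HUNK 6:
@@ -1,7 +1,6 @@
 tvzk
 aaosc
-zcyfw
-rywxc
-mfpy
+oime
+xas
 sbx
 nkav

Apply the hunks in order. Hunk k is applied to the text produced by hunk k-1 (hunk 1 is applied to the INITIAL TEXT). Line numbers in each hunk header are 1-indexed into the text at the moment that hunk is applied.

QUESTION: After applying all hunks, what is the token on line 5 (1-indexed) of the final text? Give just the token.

Hunk 1: at line 2 remove [hls,uixh,weji] add [wkqbx] -> 6 lines: tvzk aaosc enlgm wkqbx lmh nkav
Hunk 2: at line 2 remove [enlgm,wkqbx,lmh] add [vtkwk,sbx] -> 5 lines: tvzk aaosc vtkwk sbx nkav
Hunk 3: at line 2 remove [vtkwk] add [czcb,qvgj,xgi] -> 7 lines: tvzk aaosc czcb qvgj xgi sbx nkav
Hunk 4: at line 2 remove [czcb,qvgj,xgi] add [xeyz,fwe] -> 6 lines: tvzk aaosc xeyz fwe sbx nkav
Hunk 5: at line 1 remove [xeyz,fwe] add [zcyfw,rywxc,mfpy] -> 7 lines: tvzk aaosc zcyfw rywxc mfpy sbx nkav
Hunk 6: at line 1 remove [zcyfw,rywxc,mfpy] add [oime,xas] -> 6 lines: tvzk aaosc oime xas sbx nkav
Final line 5: sbx

Answer: sbx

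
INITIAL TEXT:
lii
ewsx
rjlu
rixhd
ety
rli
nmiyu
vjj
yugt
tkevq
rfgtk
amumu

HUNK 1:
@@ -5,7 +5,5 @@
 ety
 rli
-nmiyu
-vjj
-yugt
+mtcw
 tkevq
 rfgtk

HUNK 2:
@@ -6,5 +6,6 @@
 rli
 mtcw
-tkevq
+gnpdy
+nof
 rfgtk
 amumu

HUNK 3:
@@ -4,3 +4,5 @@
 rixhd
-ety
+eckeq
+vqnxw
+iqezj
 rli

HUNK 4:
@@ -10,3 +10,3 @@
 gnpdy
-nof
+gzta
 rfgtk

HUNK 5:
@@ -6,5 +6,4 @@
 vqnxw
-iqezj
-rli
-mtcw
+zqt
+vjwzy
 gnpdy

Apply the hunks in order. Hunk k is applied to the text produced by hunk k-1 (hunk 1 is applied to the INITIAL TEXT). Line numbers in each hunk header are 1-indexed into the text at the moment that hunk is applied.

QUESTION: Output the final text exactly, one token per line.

Answer: lii
ewsx
rjlu
rixhd
eckeq
vqnxw
zqt
vjwzy
gnpdy
gzta
rfgtk
amumu

Derivation:
Hunk 1: at line 5 remove [nmiyu,vjj,yugt] add [mtcw] -> 10 lines: lii ewsx rjlu rixhd ety rli mtcw tkevq rfgtk amumu
Hunk 2: at line 6 remove [tkevq] add [gnpdy,nof] -> 11 lines: lii ewsx rjlu rixhd ety rli mtcw gnpdy nof rfgtk amumu
Hunk 3: at line 4 remove [ety] add [eckeq,vqnxw,iqezj] -> 13 lines: lii ewsx rjlu rixhd eckeq vqnxw iqezj rli mtcw gnpdy nof rfgtk amumu
Hunk 4: at line 10 remove [nof] add [gzta] -> 13 lines: lii ewsx rjlu rixhd eckeq vqnxw iqezj rli mtcw gnpdy gzta rfgtk amumu
Hunk 5: at line 6 remove [iqezj,rli,mtcw] add [zqt,vjwzy] -> 12 lines: lii ewsx rjlu rixhd eckeq vqnxw zqt vjwzy gnpdy gzta rfgtk amumu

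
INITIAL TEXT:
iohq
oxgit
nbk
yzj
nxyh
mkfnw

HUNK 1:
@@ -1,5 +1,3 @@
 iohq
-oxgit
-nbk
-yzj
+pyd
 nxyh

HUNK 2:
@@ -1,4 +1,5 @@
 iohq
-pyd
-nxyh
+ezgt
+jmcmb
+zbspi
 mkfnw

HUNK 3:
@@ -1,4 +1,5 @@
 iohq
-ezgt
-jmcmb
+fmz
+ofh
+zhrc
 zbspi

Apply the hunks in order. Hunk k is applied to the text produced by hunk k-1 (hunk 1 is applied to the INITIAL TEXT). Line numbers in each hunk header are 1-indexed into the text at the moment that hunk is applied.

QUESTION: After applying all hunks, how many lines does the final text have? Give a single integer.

Hunk 1: at line 1 remove [oxgit,nbk,yzj] add [pyd] -> 4 lines: iohq pyd nxyh mkfnw
Hunk 2: at line 1 remove [pyd,nxyh] add [ezgt,jmcmb,zbspi] -> 5 lines: iohq ezgt jmcmb zbspi mkfnw
Hunk 3: at line 1 remove [ezgt,jmcmb] add [fmz,ofh,zhrc] -> 6 lines: iohq fmz ofh zhrc zbspi mkfnw
Final line count: 6

Answer: 6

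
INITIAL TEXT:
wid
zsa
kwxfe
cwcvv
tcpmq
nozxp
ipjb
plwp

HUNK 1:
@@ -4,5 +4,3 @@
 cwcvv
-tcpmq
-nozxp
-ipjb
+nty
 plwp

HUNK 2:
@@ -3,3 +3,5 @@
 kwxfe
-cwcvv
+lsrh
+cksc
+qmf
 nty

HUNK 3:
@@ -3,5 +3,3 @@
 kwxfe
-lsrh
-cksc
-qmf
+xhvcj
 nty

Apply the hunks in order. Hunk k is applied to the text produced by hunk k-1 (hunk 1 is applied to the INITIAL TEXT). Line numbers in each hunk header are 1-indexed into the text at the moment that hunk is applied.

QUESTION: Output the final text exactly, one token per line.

Hunk 1: at line 4 remove [tcpmq,nozxp,ipjb] add [nty] -> 6 lines: wid zsa kwxfe cwcvv nty plwp
Hunk 2: at line 3 remove [cwcvv] add [lsrh,cksc,qmf] -> 8 lines: wid zsa kwxfe lsrh cksc qmf nty plwp
Hunk 3: at line 3 remove [lsrh,cksc,qmf] add [xhvcj] -> 6 lines: wid zsa kwxfe xhvcj nty plwp

Answer: wid
zsa
kwxfe
xhvcj
nty
plwp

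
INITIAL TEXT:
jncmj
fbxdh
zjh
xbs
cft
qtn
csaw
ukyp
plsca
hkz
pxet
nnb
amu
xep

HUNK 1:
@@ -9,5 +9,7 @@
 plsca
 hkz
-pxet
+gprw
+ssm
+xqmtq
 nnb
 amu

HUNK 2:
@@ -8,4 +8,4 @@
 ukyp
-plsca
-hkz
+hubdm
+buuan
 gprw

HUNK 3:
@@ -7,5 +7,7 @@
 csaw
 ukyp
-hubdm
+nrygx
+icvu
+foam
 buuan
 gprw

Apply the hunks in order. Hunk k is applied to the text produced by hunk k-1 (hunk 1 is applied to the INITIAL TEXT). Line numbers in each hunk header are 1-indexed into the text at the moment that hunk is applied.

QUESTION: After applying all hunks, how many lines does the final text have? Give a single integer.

Hunk 1: at line 9 remove [pxet] add [gprw,ssm,xqmtq] -> 16 lines: jncmj fbxdh zjh xbs cft qtn csaw ukyp plsca hkz gprw ssm xqmtq nnb amu xep
Hunk 2: at line 8 remove [plsca,hkz] add [hubdm,buuan] -> 16 lines: jncmj fbxdh zjh xbs cft qtn csaw ukyp hubdm buuan gprw ssm xqmtq nnb amu xep
Hunk 3: at line 7 remove [hubdm] add [nrygx,icvu,foam] -> 18 lines: jncmj fbxdh zjh xbs cft qtn csaw ukyp nrygx icvu foam buuan gprw ssm xqmtq nnb amu xep
Final line count: 18

Answer: 18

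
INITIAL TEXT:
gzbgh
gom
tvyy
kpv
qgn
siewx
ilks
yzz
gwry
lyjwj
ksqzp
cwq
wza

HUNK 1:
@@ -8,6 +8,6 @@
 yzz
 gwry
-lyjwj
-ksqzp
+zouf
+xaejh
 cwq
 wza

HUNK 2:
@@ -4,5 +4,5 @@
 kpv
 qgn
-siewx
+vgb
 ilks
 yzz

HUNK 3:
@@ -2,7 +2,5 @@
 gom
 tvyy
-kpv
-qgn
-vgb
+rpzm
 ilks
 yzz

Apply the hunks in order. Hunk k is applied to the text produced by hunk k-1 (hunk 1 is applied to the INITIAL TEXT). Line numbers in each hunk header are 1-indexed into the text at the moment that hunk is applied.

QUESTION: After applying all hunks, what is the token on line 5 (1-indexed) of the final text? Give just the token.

Hunk 1: at line 8 remove [lyjwj,ksqzp] add [zouf,xaejh] -> 13 lines: gzbgh gom tvyy kpv qgn siewx ilks yzz gwry zouf xaejh cwq wza
Hunk 2: at line 4 remove [siewx] add [vgb] -> 13 lines: gzbgh gom tvyy kpv qgn vgb ilks yzz gwry zouf xaejh cwq wza
Hunk 3: at line 2 remove [kpv,qgn,vgb] add [rpzm] -> 11 lines: gzbgh gom tvyy rpzm ilks yzz gwry zouf xaejh cwq wza
Final line 5: ilks

Answer: ilks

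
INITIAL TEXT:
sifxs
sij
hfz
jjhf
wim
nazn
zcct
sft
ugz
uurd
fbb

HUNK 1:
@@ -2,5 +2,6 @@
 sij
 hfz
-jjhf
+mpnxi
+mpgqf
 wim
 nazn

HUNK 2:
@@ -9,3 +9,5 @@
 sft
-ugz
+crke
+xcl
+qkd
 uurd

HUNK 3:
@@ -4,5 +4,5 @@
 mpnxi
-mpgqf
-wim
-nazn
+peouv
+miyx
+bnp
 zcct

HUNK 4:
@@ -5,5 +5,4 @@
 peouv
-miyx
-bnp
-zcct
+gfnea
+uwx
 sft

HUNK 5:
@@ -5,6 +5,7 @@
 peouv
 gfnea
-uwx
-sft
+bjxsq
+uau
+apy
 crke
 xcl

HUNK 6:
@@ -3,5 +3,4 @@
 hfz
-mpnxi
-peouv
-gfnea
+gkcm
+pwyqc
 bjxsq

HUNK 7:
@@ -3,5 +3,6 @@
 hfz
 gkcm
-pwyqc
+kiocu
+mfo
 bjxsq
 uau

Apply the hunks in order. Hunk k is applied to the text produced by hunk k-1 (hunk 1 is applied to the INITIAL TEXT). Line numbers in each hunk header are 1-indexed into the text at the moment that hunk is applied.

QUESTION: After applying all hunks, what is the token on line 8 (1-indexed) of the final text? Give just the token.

Answer: uau

Derivation:
Hunk 1: at line 2 remove [jjhf] add [mpnxi,mpgqf] -> 12 lines: sifxs sij hfz mpnxi mpgqf wim nazn zcct sft ugz uurd fbb
Hunk 2: at line 9 remove [ugz] add [crke,xcl,qkd] -> 14 lines: sifxs sij hfz mpnxi mpgqf wim nazn zcct sft crke xcl qkd uurd fbb
Hunk 3: at line 4 remove [mpgqf,wim,nazn] add [peouv,miyx,bnp] -> 14 lines: sifxs sij hfz mpnxi peouv miyx bnp zcct sft crke xcl qkd uurd fbb
Hunk 4: at line 5 remove [miyx,bnp,zcct] add [gfnea,uwx] -> 13 lines: sifxs sij hfz mpnxi peouv gfnea uwx sft crke xcl qkd uurd fbb
Hunk 5: at line 5 remove [uwx,sft] add [bjxsq,uau,apy] -> 14 lines: sifxs sij hfz mpnxi peouv gfnea bjxsq uau apy crke xcl qkd uurd fbb
Hunk 6: at line 3 remove [mpnxi,peouv,gfnea] add [gkcm,pwyqc] -> 13 lines: sifxs sij hfz gkcm pwyqc bjxsq uau apy crke xcl qkd uurd fbb
Hunk 7: at line 3 remove [pwyqc] add [kiocu,mfo] -> 14 lines: sifxs sij hfz gkcm kiocu mfo bjxsq uau apy crke xcl qkd uurd fbb
Final line 8: uau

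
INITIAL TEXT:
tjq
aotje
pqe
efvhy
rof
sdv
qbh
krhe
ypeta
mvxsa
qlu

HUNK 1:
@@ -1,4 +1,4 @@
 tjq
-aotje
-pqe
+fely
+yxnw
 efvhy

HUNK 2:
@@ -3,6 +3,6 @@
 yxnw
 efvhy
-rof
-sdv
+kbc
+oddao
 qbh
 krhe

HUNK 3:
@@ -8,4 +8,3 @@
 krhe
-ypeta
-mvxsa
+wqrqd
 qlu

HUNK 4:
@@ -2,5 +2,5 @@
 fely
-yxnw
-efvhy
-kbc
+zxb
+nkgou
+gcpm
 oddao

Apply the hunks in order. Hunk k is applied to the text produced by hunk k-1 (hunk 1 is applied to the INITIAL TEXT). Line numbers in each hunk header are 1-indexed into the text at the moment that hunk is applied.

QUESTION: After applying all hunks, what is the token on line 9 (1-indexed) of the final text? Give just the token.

Hunk 1: at line 1 remove [aotje,pqe] add [fely,yxnw] -> 11 lines: tjq fely yxnw efvhy rof sdv qbh krhe ypeta mvxsa qlu
Hunk 2: at line 3 remove [rof,sdv] add [kbc,oddao] -> 11 lines: tjq fely yxnw efvhy kbc oddao qbh krhe ypeta mvxsa qlu
Hunk 3: at line 8 remove [ypeta,mvxsa] add [wqrqd] -> 10 lines: tjq fely yxnw efvhy kbc oddao qbh krhe wqrqd qlu
Hunk 4: at line 2 remove [yxnw,efvhy,kbc] add [zxb,nkgou,gcpm] -> 10 lines: tjq fely zxb nkgou gcpm oddao qbh krhe wqrqd qlu
Final line 9: wqrqd

Answer: wqrqd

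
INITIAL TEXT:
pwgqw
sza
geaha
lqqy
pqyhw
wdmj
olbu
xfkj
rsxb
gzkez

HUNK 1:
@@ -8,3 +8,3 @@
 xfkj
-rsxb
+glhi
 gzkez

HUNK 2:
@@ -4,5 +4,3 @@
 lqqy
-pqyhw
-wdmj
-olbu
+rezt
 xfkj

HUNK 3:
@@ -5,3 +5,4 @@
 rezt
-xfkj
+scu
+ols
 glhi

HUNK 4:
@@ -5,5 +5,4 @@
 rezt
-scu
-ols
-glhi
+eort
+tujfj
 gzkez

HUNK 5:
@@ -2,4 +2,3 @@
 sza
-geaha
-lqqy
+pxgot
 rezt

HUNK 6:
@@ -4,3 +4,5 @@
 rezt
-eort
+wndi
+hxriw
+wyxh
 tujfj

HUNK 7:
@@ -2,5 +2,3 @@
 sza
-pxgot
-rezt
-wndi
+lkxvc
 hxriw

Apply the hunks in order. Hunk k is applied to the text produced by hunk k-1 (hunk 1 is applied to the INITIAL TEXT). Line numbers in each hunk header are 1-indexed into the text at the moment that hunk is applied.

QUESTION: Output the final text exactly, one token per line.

Answer: pwgqw
sza
lkxvc
hxriw
wyxh
tujfj
gzkez

Derivation:
Hunk 1: at line 8 remove [rsxb] add [glhi] -> 10 lines: pwgqw sza geaha lqqy pqyhw wdmj olbu xfkj glhi gzkez
Hunk 2: at line 4 remove [pqyhw,wdmj,olbu] add [rezt] -> 8 lines: pwgqw sza geaha lqqy rezt xfkj glhi gzkez
Hunk 3: at line 5 remove [xfkj] add [scu,ols] -> 9 lines: pwgqw sza geaha lqqy rezt scu ols glhi gzkez
Hunk 4: at line 5 remove [scu,ols,glhi] add [eort,tujfj] -> 8 lines: pwgqw sza geaha lqqy rezt eort tujfj gzkez
Hunk 5: at line 2 remove [geaha,lqqy] add [pxgot] -> 7 lines: pwgqw sza pxgot rezt eort tujfj gzkez
Hunk 6: at line 4 remove [eort] add [wndi,hxriw,wyxh] -> 9 lines: pwgqw sza pxgot rezt wndi hxriw wyxh tujfj gzkez
Hunk 7: at line 2 remove [pxgot,rezt,wndi] add [lkxvc] -> 7 lines: pwgqw sza lkxvc hxriw wyxh tujfj gzkez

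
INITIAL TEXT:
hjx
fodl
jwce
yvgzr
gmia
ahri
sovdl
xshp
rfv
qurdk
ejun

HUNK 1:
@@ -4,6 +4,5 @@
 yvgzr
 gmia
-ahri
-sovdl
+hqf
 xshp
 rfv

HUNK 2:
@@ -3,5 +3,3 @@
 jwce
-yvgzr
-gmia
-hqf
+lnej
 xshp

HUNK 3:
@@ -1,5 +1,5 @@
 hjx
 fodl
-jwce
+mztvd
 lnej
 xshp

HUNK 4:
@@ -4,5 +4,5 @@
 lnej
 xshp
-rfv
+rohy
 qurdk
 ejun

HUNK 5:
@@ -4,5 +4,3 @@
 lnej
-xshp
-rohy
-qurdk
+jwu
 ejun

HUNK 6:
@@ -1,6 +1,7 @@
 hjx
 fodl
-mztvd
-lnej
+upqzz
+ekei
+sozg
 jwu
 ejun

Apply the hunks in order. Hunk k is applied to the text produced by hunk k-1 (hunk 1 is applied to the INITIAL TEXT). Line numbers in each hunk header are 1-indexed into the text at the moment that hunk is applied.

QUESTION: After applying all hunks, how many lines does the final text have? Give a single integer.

Answer: 7

Derivation:
Hunk 1: at line 4 remove [ahri,sovdl] add [hqf] -> 10 lines: hjx fodl jwce yvgzr gmia hqf xshp rfv qurdk ejun
Hunk 2: at line 3 remove [yvgzr,gmia,hqf] add [lnej] -> 8 lines: hjx fodl jwce lnej xshp rfv qurdk ejun
Hunk 3: at line 1 remove [jwce] add [mztvd] -> 8 lines: hjx fodl mztvd lnej xshp rfv qurdk ejun
Hunk 4: at line 4 remove [rfv] add [rohy] -> 8 lines: hjx fodl mztvd lnej xshp rohy qurdk ejun
Hunk 5: at line 4 remove [xshp,rohy,qurdk] add [jwu] -> 6 lines: hjx fodl mztvd lnej jwu ejun
Hunk 6: at line 1 remove [mztvd,lnej] add [upqzz,ekei,sozg] -> 7 lines: hjx fodl upqzz ekei sozg jwu ejun
Final line count: 7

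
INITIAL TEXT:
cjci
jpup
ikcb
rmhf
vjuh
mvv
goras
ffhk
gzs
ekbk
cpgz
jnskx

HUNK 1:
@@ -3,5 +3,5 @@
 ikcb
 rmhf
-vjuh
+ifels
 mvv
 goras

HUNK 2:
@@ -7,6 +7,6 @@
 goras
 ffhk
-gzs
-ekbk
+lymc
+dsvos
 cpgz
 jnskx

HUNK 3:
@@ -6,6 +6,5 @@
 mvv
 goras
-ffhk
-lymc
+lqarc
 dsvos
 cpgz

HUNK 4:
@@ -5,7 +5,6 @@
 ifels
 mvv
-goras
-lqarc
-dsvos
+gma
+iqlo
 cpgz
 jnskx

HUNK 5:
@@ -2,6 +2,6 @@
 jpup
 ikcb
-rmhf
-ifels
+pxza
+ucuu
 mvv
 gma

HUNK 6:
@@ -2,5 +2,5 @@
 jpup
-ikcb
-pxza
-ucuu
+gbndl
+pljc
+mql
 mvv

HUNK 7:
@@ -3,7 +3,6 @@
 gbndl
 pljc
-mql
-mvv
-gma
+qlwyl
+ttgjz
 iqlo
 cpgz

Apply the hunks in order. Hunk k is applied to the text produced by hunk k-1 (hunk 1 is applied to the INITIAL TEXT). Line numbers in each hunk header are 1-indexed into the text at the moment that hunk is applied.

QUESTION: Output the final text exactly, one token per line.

Answer: cjci
jpup
gbndl
pljc
qlwyl
ttgjz
iqlo
cpgz
jnskx

Derivation:
Hunk 1: at line 3 remove [vjuh] add [ifels] -> 12 lines: cjci jpup ikcb rmhf ifels mvv goras ffhk gzs ekbk cpgz jnskx
Hunk 2: at line 7 remove [gzs,ekbk] add [lymc,dsvos] -> 12 lines: cjci jpup ikcb rmhf ifels mvv goras ffhk lymc dsvos cpgz jnskx
Hunk 3: at line 6 remove [ffhk,lymc] add [lqarc] -> 11 lines: cjci jpup ikcb rmhf ifels mvv goras lqarc dsvos cpgz jnskx
Hunk 4: at line 5 remove [goras,lqarc,dsvos] add [gma,iqlo] -> 10 lines: cjci jpup ikcb rmhf ifels mvv gma iqlo cpgz jnskx
Hunk 5: at line 2 remove [rmhf,ifels] add [pxza,ucuu] -> 10 lines: cjci jpup ikcb pxza ucuu mvv gma iqlo cpgz jnskx
Hunk 6: at line 2 remove [ikcb,pxza,ucuu] add [gbndl,pljc,mql] -> 10 lines: cjci jpup gbndl pljc mql mvv gma iqlo cpgz jnskx
Hunk 7: at line 3 remove [mql,mvv,gma] add [qlwyl,ttgjz] -> 9 lines: cjci jpup gbndl pljc qlwyl ttgjz iqlo cpgz jnskx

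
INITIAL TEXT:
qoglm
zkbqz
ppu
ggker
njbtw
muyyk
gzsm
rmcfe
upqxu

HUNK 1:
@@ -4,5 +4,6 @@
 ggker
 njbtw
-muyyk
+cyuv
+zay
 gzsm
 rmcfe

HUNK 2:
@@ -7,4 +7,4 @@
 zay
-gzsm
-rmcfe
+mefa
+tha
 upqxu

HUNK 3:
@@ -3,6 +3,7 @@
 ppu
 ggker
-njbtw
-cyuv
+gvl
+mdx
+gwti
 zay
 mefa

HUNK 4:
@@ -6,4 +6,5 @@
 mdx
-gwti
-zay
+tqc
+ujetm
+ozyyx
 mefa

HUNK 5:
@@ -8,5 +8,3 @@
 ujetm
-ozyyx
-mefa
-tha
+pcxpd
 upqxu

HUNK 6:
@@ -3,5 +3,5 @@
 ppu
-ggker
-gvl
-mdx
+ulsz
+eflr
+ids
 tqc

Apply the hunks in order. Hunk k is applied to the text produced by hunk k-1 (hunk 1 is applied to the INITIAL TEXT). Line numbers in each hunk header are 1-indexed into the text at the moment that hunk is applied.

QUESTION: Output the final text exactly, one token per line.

Answer: qoglm
zkbqz
ppu
ulsz
eflr
ids
tqc
ujetm
pcxpd
upqxu

Derivation:
Hunk 1: at line 4 remove [muyyk] add [cyuv,zay] -> 10 lines: qoglm zkbqz ppu ggker njbtw cyuv zay gzsm rmcfe upqxu
Hunk 2: at line 7 remove [gzsm,rmcfe] add [mefa,tha] -> 10 lines: qoglm zkbqz ppu ggker njbtw cyuv zay mefa tha upqxu
Hunk 3: at line 3 remove [njbtw,cyuv] add [gvl,mdx,gwti] -> 11 lines: qoglm zkbqz ppu ggker gvl mdx gwti zay mefa tha upqxu
Hunk 4: at line 6 remove [gwti,zay] add [tqc,ujetm,ozyyx] -> 12 lines: qoglm zkbqz ppu ggker gvl mdx tqc ujetm ozyyx mefa tha upqxu
Hunk 5: at line 8 remove [ozyyx,mefa,tha] add [pcxpd] -> 10 lines: qoglm zkbqz ppu ggker gvl mdx tqc ujetm pcxpd upqxu
Hunk 6: at line 3 remove [ggker,gvl,mdx] add [ulsz,eflr,ids] -> 10 lines: qoglm zkbqz ppu ulsz eflr ids tqc ujetm pcxpd upqxu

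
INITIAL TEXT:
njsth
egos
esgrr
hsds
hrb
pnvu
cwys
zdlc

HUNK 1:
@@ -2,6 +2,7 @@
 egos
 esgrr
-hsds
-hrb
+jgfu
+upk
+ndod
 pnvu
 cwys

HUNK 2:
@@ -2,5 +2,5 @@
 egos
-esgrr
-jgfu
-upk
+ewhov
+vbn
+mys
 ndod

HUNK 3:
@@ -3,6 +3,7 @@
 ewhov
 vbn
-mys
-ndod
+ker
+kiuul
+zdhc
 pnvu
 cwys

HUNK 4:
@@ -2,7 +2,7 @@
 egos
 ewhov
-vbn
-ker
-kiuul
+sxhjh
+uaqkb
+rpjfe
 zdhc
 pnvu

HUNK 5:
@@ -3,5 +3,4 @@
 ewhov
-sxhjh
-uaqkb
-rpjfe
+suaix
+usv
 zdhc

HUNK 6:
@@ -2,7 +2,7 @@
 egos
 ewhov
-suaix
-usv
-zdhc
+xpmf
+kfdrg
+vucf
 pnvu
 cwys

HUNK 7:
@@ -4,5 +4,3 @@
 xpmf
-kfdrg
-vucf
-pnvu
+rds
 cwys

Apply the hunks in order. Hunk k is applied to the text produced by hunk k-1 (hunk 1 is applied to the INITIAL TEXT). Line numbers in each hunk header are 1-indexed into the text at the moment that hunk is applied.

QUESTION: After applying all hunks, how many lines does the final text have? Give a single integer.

Hunk 1: at line 2 remove [hsds,hrb] add [jgfu,upk,ndod] -> 9 lines: njsth egos esgrr jgfu upk ndod pnvu cwys zdlc
Hunk 2: at line 2 remove [esgrr,jgfu,upk] add [ewhov,vbn,mys] -> 9 lines: njsth egos ewhov vbn mys ndod pnvu cwys zdlc
Hunk 3: at line 3 remove [mys,ndod] add [ker,kiuul,zdhc] -> 10 lines: njsth egos ewhov vbn ker kiuul zdhc pnvu cwys zdlc
Hunk 4: at line 2 remove [vbn,ker,kiuul] add [sxhjh,uaqkb,rpjfe] -> 10 lines: njsth egos ewhov sxhjh uaqkb rpjfe zdhc pnvu cwys zdlc
Hunk 5: at line 3 remove [sxhjh,uaqkb,rpjfe] add [suaix,usv] -> 9 lines: njsth egos ewhov suaix usv zdhc pnvu cwys zdlc
Hunk 6: at line 2 remove [suaix,usv,zdhc] add [xpmf,kfdrg,vucf] -> 9 lines: njsth egos ewhov xpmf kfdrg vucf pnvu cwys zdlc
Hunk 7: at line 4 remove [kfdrg,vucf,pnvu] add [rds] -> 7 lines: njsth egos ewhov xpmf rds cwys zdlc
Final line count: 7

Answer: 7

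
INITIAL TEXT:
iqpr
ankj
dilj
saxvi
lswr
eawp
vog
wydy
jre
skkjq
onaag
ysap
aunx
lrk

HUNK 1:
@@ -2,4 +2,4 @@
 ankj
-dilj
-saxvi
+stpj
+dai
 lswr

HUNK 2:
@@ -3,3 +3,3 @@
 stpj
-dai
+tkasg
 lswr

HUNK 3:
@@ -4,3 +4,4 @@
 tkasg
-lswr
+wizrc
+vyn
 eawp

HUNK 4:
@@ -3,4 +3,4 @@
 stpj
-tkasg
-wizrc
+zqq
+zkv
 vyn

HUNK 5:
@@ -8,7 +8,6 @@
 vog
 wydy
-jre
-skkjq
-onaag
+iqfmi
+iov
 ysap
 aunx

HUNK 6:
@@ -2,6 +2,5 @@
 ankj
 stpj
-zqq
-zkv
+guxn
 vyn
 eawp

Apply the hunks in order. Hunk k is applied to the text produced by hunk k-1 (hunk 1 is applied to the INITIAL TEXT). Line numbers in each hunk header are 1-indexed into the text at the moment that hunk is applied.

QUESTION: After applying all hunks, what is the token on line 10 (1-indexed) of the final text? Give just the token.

Answer: iov

Derivation:
Hunk 1: at line 2 remove [dilj,saxvi] add [stpj,dai] -> 14 lines: iqpr ankj stpj dai lswr eawp vog wydy jre skkjq onaag ysap aunx lrk
Hunk 2: at line 3 remove [dai] add [tkasg] -> 14 lines: iqpr ankj stpj tkasg lswr eawp vog wydy jre skkjq onaag ysap aunx lrk
Hunk 3: at line 4 remove [lswr] add [wizrc,vyn] -> 15 lines: iqpr ankj stpj tkasg wizrc vyn eawp vog wydy jre skkjq onaag ysap aunx lrk
Hunk 4: at line 3 remove [tkasg,wizrc] add [zqq,zkv] -> 15 lines: iqpr ankj stpj zqq zkv vyn eawp vog wydy jre skkjq onaag ysap aunx lrk
Hunk 5: at line 8 remove [jre,skkjq,onaag] add [iqfmi,iov] -> 14 lines: iqpr ankj stpj zqq zkv vyn eawp vog wydy iqfmi iov ysap aunx lrk
Hunk 6: at line 2 remove [zqq,zkv] add [guxn] -> 13 lines: iqpr ankj stpj guxn vyn eawp vog wydy iqfmi iov ysap aunx lrk
Final line 10: iov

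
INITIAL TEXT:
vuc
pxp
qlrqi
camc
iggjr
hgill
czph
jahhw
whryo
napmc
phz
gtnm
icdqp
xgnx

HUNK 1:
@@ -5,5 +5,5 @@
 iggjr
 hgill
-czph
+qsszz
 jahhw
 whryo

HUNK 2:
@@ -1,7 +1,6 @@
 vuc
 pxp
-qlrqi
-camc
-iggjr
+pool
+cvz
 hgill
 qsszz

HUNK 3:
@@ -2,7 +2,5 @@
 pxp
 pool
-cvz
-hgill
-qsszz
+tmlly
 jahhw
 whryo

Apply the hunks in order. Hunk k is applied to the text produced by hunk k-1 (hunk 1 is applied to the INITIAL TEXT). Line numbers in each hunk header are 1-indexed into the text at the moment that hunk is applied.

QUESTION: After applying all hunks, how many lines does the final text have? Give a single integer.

Hunk 1: at line 5 remove [czph] add [qsszz] -> 14 lines: vuc pxp qlrqi camc iggjr hgill qsszz jahhw whryo napmc phz gtnm icdqp xgnx
Hunk 2: at line 1 remove [qlrqi,camc,iggjr] add [pool,cvz] -> 13 lines: vuc pxp pool cvz hgill qsszz jahhw whryo napmc phz gtnm icdqp xgnx
Hunk 3: at line 2 remove [cvz,hgill,qsszz] add [tmlly] -> 11 lines: vuc pxp pool tmlly jahhw whryo napmc phz gtnm icdqp xgnx
Final line count: 11

Answer: 11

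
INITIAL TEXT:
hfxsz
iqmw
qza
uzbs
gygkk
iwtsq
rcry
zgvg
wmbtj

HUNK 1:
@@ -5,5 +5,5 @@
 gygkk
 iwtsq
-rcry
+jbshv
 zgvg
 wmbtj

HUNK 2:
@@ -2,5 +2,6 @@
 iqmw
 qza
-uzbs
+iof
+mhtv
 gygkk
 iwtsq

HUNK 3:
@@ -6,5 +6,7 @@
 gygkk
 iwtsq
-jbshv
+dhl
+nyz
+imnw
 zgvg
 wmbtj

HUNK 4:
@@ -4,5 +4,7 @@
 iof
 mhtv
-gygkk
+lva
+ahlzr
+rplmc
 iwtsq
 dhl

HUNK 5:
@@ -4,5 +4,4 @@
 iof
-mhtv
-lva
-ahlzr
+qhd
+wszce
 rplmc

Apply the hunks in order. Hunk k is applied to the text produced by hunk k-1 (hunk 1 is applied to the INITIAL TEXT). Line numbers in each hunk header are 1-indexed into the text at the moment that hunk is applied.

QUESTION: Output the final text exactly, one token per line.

Hunk 1: at line 5 remove [rcry] add [jbshv] -> 9 lines: hfxsz iqmw qza uzbs gygkk iwtsq jbshv zgvg wmbtj
Hunk 2: at line 2 remove [uzbs] add [iof,mhtv] -> 10 lines: hfxsz iqmw qza iof mhtv gygkk iwtsq jbshv zgvg wmbtj
Hunk 3: at line 6 remove [jbshv] add [dhl,nyz,imnw] -> 12 lines: hfxsz iqmw qza iof mhtv gygkk iwtsq dhl nyz imnw zgvg wmbtj
Hunk 4: at line 4 remove [gygkk] add [lva,ahlzr,rplmc] -> 14 lines: hfxsz iqmw qza iof mhtv lva ahlzr rplmc iwtsq dhl nyz imnw zgvg wmbtj
Hunk 5: at line 4 remove [mhtv,lva,ahlzr] add [qhd,wszce] -> 13 lines: hfxsz iqmw qza iof qhd wszce rplmc iwtsq dhl nyz imnw zgvg wmbtj

Answer: hfxsz
iqmw
qza
iof
qhd
wszce
rplmc
iwtsq
dhl
nyz
imnw
zgvg
wmbtj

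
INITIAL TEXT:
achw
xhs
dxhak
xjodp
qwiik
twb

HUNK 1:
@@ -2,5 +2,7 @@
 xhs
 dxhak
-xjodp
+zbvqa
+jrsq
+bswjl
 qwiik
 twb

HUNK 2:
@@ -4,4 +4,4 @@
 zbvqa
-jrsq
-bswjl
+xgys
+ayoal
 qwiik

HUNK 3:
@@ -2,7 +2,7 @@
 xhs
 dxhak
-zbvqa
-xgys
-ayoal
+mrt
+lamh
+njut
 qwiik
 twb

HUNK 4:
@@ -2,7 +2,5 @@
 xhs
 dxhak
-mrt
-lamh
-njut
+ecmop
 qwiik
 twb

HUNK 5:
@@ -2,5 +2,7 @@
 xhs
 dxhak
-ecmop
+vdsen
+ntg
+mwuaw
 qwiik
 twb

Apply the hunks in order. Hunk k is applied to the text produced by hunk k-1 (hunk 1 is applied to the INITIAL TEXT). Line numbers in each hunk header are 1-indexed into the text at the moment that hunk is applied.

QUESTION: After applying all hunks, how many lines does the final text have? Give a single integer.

Hunk 1: at line 2 remove [xjodp] add [zbvqa,jrsq,bswjl] -> 8 lines: achw xhs dxhak zbvqa jrsq bswjl qwiik twb
Hunk 2: at line 4 remove [jrsq,bswjl] add [xgys,ayoal] -> 8 lines: achw xhs dxhak zbvqa xgys ayoal qwiik twb
Hunk 3: at line 2 remove [zbvqa,xgys,ayoal] add [mrt,lamh,njut] -> 8 lines: achw xhs dxhak mrt lamh njut qwiik twb
Hunk 4: at line 2 remove [mrt,lamh,njut] add [ecmop] -> 6 lines: achw xhs dxhak ecmop qwiik twb
Hunk 5: at line 2 remove [ecmop] add [vdsen,ntg,mwuaw] -> 8 lines: achw xhs dxhak vdsen ntg mwuaw qwiik twb
Final line count: 8

Answer: 8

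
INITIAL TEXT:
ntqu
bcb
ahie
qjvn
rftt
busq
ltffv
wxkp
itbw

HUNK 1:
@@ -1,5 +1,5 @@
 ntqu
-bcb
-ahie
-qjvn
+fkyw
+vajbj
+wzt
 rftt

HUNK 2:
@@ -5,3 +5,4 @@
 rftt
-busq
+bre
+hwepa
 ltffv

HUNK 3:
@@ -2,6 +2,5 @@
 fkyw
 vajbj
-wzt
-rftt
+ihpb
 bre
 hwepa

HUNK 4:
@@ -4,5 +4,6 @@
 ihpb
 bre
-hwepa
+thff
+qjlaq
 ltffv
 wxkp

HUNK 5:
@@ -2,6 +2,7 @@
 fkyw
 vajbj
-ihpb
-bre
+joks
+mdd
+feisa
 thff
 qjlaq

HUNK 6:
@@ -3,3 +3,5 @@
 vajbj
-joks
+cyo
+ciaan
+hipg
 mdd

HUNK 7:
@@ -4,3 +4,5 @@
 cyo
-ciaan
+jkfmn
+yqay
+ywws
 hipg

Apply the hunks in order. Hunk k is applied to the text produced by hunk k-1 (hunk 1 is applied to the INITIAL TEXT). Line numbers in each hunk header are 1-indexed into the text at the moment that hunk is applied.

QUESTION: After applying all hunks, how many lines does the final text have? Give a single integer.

Hunk 1: at line 1 remove [bcb,ahie,qjvn] add [fkyw,vajbj,wzt] -> 9 lines: ntqu fkyw vajbj wzt rftt busq ltffv wxkp itbw
Hunk 2: at line 5 remove [busq] add [bre,hwepa] -> 10 lines: ntqu fkyw vajbj wzt rftt bre hwepa ltffv wxkp itbw
Hunk 3: at line 2 remove [wzt,rftt] add [ihpb] -> 9 lines: ntqu fkyw vajbj ihpb bre hwepa ltffv wxkp itbw
Hunk 4: at line 4 remove [hwepa] add [thff,qjlaq] -> 10 lines: ntqu fkyw vajbj ihpb bre thff qjlaq ltffv wxkp itbw
Hunk 5: at line 2 remove [ihpb,bre] add [joks,mdd,feisa] -> 11 lines: ntqu fkyw vajbj joks mdd feisa thff qjlaq ltffv wxkp itbw
Hunk 6: at line 3 remove [joks] add [cyo,ciaan,hipg] -> 13 lines: ntqu fkyw vajbj cyo ciaan hipg mdd feisa thff qjlaq ltffv wxkp itbw
Hunk 7: at line 4 remove [ciaan] add [jkfmn,yqay,ywws] -> 15 lines: ntqu fkyw vajbj cyo jkfmn yqay ywws hipg mdd feisa thff qjlaq ltffv wxkp itbw
Final line count: 15

Answer: 15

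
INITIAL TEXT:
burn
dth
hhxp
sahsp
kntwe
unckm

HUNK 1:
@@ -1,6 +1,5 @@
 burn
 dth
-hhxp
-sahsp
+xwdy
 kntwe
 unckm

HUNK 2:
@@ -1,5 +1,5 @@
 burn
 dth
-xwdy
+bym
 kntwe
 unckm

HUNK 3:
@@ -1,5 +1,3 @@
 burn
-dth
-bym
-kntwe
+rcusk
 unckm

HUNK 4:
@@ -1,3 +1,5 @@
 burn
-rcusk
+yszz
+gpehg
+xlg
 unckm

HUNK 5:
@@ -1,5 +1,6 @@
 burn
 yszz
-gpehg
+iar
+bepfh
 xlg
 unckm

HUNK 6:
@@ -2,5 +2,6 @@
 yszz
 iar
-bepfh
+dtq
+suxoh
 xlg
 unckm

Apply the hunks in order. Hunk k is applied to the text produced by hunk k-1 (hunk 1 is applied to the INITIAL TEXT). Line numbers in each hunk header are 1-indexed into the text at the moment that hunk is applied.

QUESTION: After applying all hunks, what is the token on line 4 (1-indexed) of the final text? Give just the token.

Hunk 1: at line 1 remove [hhxp,sahsp] add [xwdy] -> 5 lines: burn dth xwdy kntwe unckm
Hunk 2: at line 1 remove [xwdy] add [bym] -> 5 lines: burn dth bym kntwe unckm
Hunk 3: at line 1 remove [dth,bym,kntwe] add [rcusk] -> 3 lines: burn rcusk unckm
Hunk 4: at line 1 remove [rcusk] add [yszz,gpehg,xlg] -> 5 lines: burn yszz gpehg xlg unckm
Hunk 5: at line 1 remove [gpehg] add [iar,bepfh] -> 6 lines: burn yszz iar bepfh xlg unckm
Hunk 6: at line 2 remove [bepfh] add [dtq,suxoh] -> 7 lines: burn yszz iar dtq suxoh xlg unckm
Final line 4: dtq

Answer: dtq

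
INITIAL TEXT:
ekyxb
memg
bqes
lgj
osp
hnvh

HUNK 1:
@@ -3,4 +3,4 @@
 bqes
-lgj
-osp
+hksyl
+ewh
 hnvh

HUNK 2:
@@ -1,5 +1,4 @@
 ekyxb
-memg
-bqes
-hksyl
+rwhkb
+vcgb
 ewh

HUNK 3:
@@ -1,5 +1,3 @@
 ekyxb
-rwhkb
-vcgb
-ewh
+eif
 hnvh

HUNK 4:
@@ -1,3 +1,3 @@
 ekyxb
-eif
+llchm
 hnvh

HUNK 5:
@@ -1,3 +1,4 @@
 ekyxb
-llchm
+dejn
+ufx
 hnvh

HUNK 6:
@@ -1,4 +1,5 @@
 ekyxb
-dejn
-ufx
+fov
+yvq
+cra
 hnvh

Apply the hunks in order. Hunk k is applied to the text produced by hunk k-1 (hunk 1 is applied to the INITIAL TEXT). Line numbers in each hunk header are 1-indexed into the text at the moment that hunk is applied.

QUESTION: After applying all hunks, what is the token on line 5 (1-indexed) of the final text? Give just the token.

Answer: hnvh

Derivation:
Hunk 1: at line 3 remove [lgj,osp] add [hksyl,ewh] -> 6 lines: ekyxb memg bqes hksyl ewh hnvh
Hunk 2: at line 1 remove [memg,bqes,hksyl] add [rwhkb,vcgb] -> 5 lines: ekyxb rwhkb vcgb ewh hnvh
Hunk 3: at line 1 remove [rwhkb,vcgb,ewh] add [eif] -> 3 lines: ekyxb eif hnvh
Hunk 4: at line 1 remove [eif] add [llchm] -> 3 lines: ekyxb llchm hnvh
Hunk 5: at line 1 remove [llchm] add [dejn,ufx] -> 4 lines: ekyxb dejn ufx hnvh
Hunk 6: at line 1 remove [dejn,ufx] add [fov,yvq,cra] -> 5 lines: ekyxb fov yvq cra hnvh
Final line 5: hnvh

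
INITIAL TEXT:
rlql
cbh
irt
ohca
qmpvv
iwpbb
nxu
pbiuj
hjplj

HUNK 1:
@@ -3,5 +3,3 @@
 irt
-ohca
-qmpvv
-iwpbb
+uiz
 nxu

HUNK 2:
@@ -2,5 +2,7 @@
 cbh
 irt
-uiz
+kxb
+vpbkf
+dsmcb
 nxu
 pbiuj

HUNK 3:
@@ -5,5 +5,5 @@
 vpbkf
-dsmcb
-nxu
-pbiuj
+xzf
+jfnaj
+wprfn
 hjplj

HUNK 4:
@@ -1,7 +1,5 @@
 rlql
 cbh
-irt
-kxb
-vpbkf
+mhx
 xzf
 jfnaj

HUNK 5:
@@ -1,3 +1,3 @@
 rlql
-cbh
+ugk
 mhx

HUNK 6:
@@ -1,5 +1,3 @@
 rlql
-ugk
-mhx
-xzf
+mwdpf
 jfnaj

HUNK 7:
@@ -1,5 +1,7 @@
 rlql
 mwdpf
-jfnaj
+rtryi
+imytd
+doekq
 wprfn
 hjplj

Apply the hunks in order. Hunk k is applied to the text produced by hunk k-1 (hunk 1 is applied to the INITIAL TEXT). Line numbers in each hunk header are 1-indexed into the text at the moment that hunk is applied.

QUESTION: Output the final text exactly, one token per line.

Answer: rlql
mwdpf
rtryi
imytd
doekq
wprfn
hjplj

Derivation:
Hunk 1: at line 3 remove [ohca,qmpvv,iwpbb] add [uiz] -> 7 lines: rlql cbh irt uiz nxu pbiuj hjplj
Hunk 2: at line 2 remove [uiz] add [kxb,vpbkf,dsmcb] -> 9 lines: rlql cbh irt kxb vpbkf dsmcb nxu pbiuj hjplj
Hunk 3: at line 5 remove [dsmcb,nxu,pbiuj] add [xzf,jfnaj,wprfn] -> 9 lines: rlql cbh irt kxb vpbkf xzf jfnaj wprfn hjplj
Hunk 4: at line 1 remove [irt,kxb,vpbkf] add [mhx] -> 7 lines: rlql cbh mhx xzf jfnaj wprfn hjplj
Hunk 5: at line 1 remove [cbh] add [ugk] -> 7 lines: rlql ugk mhx xzf jfnaj wprfn hjplj
Hunk 6: at line 1 remove [ugk,mhx,xzf] add [mwdpf] -> 5 lines: rlql mwdpf jfnaj wprfn hjplj
Hunk 7: at line 1 remove [jfnaj] add [rtryi,imytd,doekq] -> 7 lines: rlql mwdpf rtryi imytd doekq wprfn hjplj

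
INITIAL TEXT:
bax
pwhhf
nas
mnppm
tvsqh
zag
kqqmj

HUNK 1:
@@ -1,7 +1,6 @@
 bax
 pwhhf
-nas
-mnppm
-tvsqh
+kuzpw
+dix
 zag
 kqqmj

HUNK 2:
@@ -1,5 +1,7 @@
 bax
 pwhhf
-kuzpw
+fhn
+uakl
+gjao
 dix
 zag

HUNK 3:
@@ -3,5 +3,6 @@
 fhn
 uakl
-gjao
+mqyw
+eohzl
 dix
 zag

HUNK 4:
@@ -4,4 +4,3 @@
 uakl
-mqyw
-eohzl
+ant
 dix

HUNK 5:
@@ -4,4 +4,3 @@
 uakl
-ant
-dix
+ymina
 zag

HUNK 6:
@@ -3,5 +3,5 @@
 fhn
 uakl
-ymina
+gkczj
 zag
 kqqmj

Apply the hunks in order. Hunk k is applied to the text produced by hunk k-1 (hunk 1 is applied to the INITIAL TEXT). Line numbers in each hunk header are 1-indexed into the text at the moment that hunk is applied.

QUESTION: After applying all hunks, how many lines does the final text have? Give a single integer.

Hunk 1: at line 1 remove [nas,mnppm,tvsqh] add [kuzpw,dix] -> 6 lines: bax pwhhf kuzpw dix zag kqqmj
Hunk 2: at line 1 remove [kuzpw] add [fhn,uakl,gjao] -> 8 lines: bax pwhhf fhn uakl gjao dix zag kqqmj
Hunk 3: at line 3 remove [gjao] add [mqyw,eohzl] -> 9 lines: bax pwhhf fhn uakl mqyw eohzl dix zag kqqmj
Hunk 4: at line 4 remove [mqyw,eohzl] add [ant] -> 8 lines: bax pwhhf fhn uakl ant dix zag kqqmj
Hunk 5: at line 4 remove [ant,dix] add [ymina] -> 7 lines: bax pwhhf fhn uakl ymina zag kqqmj
Hunk 6: at line 3 remove [ymina] add [gkczj] -> 7 lines: bax pwhhf fhn uakl gkczj zag kqqmj
Final line count: 7

Answer: 7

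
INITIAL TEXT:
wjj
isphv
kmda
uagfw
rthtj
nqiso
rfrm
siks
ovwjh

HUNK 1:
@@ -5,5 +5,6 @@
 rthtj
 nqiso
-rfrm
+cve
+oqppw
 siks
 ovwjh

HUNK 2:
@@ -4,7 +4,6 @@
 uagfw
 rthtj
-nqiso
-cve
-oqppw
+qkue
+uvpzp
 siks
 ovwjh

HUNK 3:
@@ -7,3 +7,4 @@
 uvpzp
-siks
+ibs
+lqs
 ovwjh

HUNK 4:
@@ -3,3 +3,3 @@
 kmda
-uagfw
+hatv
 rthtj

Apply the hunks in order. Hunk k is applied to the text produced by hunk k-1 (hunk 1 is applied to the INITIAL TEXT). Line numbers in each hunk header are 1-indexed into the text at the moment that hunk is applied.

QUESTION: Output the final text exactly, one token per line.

Answer: wjj
isphv
kmda
hatv
rthtj
qkue
uvpzp
ibs
lqs
ovwjh

Derivation:
Hunk 1: at line 5 remove [rfrm] add [cve,oqppw] -> 10 lines: wjj isphv kmda uagfw rthtj nqiso cve oqppw siks ovwjh
Hunk 2: at line 4 remove [nqiso,cve,oqppw] add [qkue,uvpzp] -> 9 lines: wjj isphv kmda uagfw rthtj qkue uvpzp siks ovwjh
Hunk 3: at line 7 remove [siks] add [ibs,lqs] -> 10 lines: wjj isphv kmda uagfw rthtj qkue uvpzp ibs lqs ovwjh
Hunk 4: at line 3 remove [uagfw] add [hatv] -> 10 lines: wjj isphv kmda hatv rthtj qkue uvpzp ibs lqs ovwjh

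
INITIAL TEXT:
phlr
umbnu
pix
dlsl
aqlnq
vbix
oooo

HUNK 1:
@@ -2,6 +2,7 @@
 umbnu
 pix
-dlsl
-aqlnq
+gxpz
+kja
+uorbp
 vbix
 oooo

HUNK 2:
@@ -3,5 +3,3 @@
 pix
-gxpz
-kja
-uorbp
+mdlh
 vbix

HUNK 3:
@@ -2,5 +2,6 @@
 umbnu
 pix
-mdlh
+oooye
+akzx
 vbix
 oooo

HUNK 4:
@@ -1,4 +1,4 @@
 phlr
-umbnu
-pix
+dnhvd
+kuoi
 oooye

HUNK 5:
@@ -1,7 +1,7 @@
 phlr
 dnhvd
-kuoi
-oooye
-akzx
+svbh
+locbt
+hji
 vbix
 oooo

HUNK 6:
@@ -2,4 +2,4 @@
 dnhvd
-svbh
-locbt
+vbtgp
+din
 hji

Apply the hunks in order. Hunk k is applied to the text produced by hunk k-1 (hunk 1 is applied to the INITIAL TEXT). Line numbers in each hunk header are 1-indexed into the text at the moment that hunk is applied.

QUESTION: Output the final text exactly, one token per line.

Answer: phlr
dnhvd
vbtgp
din
hji
vbix
oooo

Derivation:
Hunk 1: at line 2 remove [dlsl,aqlnq] add [gxpz,kja,uorbp] -> 8 lines: phlr umbnu pix gxpz kja uorbp vbix oooo
Hunk 2: at line 3 remove [gxpz,kja,uorbp] add [mdlh] -> 6 lines: phlr umbnu pix mdlh vbix oooo
Hunk 3: at line 2 remove [mdlh] add [oooye,akzx] -> 7 lines: phlr umbnu pix oooye akzx vbix oooo
Hunk 4: at line 1 remove [umbnu,pix] add [dnhvd,kuoi] -> 7 lines: phlr dnhvd kuoi oooye akzx vbix oooo
Hunk 5: at line 1 remove [kuoi,oooye,akzx] add [svbh,locbt,hji] -> 7 lines: phlr dnhvd svbh locbt hji vbix oooo
Hunk 6: at line 2 remove [svbh,locbt] add [vbtgp,din] -> 7 lines: phlr dnhvd vbtgp din hji vbix oooo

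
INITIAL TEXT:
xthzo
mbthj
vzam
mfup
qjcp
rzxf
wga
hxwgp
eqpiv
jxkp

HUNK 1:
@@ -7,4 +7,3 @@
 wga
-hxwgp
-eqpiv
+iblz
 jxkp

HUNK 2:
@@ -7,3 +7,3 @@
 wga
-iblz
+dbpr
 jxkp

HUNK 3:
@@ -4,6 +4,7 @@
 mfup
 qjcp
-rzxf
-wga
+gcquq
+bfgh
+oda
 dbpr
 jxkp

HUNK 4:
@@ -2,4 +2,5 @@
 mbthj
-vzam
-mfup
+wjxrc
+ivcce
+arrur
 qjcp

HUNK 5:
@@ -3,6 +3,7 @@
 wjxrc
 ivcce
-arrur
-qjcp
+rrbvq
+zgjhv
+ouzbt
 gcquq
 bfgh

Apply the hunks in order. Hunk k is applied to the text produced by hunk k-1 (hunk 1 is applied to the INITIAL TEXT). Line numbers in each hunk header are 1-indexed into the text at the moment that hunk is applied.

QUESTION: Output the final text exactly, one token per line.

Hunk 1: at line 7 remove [hxwgp,eqpiv] add [iblz] -> 9 lines: xthzo mbthj vzam mfup qjcp rzxf wga iblz jxkp
Hunk 2: at line 7 remove [iblz] add [dbpr] -> 9 lines: xthzo mbthj vzam mfup qjcp rzxf wga dbpr jxkp
Hunk 3: at line 4 remove [rzxf,wga] add [gcquq,bfgh,oda] -> 10 lines: xthzo mbthj vzam mfup qjcp gcquq bfgh oda dbpr jxkp
Hunk 4: at line 2 remove [vzam,mfup] add [wjxrc,ivcce,arrur] -> 11 lines: xthzo mbthj wjxrc ivcce arrur qjcp gcquq bfgh oda dbpr jxkp
Hunk 5: at line 3 remove [arrur,qjcp] add [rrbvq,zgjhv,ouzbt] -> 12 lines: xthzo mbthj wjxrc ivcce rrbvq zgjhv ouzbt gcquq bfgh oda dbpr jxkp

Answer: xthzo
mbthj
wjxrc
ivcce
rrbvq
zgjhv
ouzbt
gcquq
bfgh
oda
dbpr
jxkp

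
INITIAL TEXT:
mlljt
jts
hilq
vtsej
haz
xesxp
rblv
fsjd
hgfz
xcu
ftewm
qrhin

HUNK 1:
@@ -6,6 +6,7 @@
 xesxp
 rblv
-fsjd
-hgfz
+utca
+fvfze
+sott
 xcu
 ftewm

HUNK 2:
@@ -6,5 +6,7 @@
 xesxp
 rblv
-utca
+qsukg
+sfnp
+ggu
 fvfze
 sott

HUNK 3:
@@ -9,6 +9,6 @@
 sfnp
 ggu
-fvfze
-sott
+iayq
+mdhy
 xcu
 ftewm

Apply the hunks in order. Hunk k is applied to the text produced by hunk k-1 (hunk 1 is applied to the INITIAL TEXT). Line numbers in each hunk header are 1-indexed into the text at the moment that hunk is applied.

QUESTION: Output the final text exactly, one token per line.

Answer: mlljt
jts
hilq
vtsej
haz
xesxp
rblv
qsukg
sfnp
ggu
iayq
mdhy
xcu
ftewm
qrhin

Derivation:
Hunk 1: at line 6 remove [fsjd,hgfz] add [utca,fvfze,sott] -> 13 lines: mlljt jts hilq vtsej haz xesxp rblv utca fvfze sott xcu ftewm qrhin
Hunk 2: at line 6 remove [utca] add [qsukg,sfnp,ggu] -> 15 lines: mlljt jts hilq vtsej haz xesxp rblv qsukg sfnp ggu fvfze sott xcu ftewm qrhin
Hunk 3: at line 9 remove [fvfze,sott] add [iayq,mdhy] -> 15 lines: mlljt jts hilq vtsej haz xesxp rblv qsukg sfnp ggu iayq mdhy xcu ftewm qrhin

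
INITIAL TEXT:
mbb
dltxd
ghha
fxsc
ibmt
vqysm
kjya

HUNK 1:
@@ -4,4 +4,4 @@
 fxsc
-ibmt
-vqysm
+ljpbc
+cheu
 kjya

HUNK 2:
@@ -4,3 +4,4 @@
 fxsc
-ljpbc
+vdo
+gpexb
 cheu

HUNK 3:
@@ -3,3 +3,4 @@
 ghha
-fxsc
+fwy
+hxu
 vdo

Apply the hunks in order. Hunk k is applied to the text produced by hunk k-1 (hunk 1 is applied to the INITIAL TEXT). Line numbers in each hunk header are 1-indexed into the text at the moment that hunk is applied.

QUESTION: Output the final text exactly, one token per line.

Answer: mbb
dltxd
ghha
fwy
hxu
vdo
gpexb
cheu
kjya

Derivation:
Hunk 1: at line 4 remove [ibmt,vqysm] add [ljpbc,cheu] -> 7 lines: mbb dltxd ghha fxsc ljpbc cheu kjya
Hunk 2: at line 4 remove [ljpbc] add [vdo,gpexb] -> 8 lines: mbb dltxd ghha fxsc vdo gpexb cheu kjya
Hunk 3: at line 3 remove [fxsc] add [fwy,hxu] -> 9 lines: mbb dltxd ghha fwy hxu vdo gpexb cheu kjya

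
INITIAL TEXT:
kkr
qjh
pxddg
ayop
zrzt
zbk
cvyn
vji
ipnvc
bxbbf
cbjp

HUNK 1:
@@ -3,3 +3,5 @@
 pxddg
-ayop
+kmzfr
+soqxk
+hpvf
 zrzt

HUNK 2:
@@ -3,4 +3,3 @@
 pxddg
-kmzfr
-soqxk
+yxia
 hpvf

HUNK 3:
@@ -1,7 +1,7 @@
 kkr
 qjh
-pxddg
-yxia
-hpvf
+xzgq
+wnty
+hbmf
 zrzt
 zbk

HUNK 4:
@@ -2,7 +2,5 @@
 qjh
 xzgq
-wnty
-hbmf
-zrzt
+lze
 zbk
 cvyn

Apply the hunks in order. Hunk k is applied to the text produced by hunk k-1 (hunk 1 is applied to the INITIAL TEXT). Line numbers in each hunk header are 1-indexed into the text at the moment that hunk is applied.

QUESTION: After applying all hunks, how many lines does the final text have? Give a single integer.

Answer: 10

Derivation:
Hunk 1: at line 3 remove [ayop] add [kmzfr,soqxk,hpvf] -> 13 lines: kkr qjh pxddg kmzfr soqxk hpvf zrzt zbk cvyn vji ipnvc bxbbf cbjp
Hunk 2: at line 3 remove [kmzfr,soqxk] add [yxia] -> 12 lines: kkr qjh pxddg yxia hpvf zrzt zbk cvyn vji ipnvc bxbbf cbjp
Hunk 3: at line 1 remove [pxddg,yxia,hpvf] add [xzgq,wnty,hbmf] -> 12 lines: kkr qjh xzgq wnty hbmf zrzt zbk cvyn vji ipnvc bxbbf cbjp
Hunk 4: at line 2 remove [wnty,hbmf,zrzt] add [lze] -> 10 lines: kkr qjh xzgq lze zbk cvyn vji ipnvc bxbbf cbjp
Final line count: 10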